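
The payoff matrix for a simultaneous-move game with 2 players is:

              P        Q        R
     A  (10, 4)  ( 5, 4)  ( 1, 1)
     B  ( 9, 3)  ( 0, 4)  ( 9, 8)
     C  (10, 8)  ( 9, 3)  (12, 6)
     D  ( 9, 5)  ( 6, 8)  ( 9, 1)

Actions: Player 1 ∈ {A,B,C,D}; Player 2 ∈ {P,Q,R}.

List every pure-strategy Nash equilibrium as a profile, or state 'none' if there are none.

Nash profiles: (A,P), (C,P)

(A,P): NE
(A,Q): not NE [P1→C gives 9>5]
(A,R): not NE [P1→C gives 12>1; P2→Q gives 4>1]
(B,P): not NE [P1→C gives 10>9; P2→R gives 8>3]
(B,Q): not NE [P1→C gives 9>0; P2→R gives 8>4]
(B,R): not NE [P1→C gives 12>9]
(C,P): NE
(C,Q): not NE [P2→P gives 8>3]
(C,R): not NE [P2→P gives 8>6]
(D,P): not NE [P1→C gives 10>9; P2→Q gives 8>5]
(D,Q): not NE [P1→C gives 9>6]
(D,R): not NE [P1→C gives 12>9; P2→Q gives 8>1]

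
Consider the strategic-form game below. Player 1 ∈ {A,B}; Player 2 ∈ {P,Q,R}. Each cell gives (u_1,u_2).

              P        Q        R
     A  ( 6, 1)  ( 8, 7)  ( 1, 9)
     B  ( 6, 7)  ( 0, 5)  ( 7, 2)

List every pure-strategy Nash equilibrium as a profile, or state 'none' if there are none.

(A,P): not NE [P2→R gives 9>1]
(A,Q): not NE [P2→R gives 9>7]
(A,R): not NE [P1→B gives 7>1]
(B,P): NE
(B,Q): not NE [P1→A gives 8>0; P2→P gives 7>5]
(B,R): not NE [P2→P gives 7>2]

Nash profiles: (B,P)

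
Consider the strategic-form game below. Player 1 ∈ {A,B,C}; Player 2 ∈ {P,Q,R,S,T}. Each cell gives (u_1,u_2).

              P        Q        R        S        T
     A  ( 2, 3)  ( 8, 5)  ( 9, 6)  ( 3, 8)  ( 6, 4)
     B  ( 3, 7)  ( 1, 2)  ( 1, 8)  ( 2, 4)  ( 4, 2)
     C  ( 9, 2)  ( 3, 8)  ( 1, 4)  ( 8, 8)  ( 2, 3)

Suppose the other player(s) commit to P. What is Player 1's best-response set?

BR_1 = {C}

u_1(A vs P) = 2
u_1(B vs P) = 3
u_1(C vs P) = 9
max payoff 9 at {C}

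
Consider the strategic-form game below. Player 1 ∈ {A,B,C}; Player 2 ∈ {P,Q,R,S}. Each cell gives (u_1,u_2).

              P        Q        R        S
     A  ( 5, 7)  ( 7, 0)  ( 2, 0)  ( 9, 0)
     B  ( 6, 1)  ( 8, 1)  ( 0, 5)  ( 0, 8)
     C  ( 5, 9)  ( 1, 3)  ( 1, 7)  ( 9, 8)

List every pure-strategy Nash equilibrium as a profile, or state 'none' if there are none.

PSNE: ∅

(A,P): not NE [P1→B gives 6>5]
(A,Q): not NE [P1→B gives 8>7; P2→P gives 7>0]
(A,R): not NE [P2→P gives 7>0]
(A,S): not NE [P2→P gives 7>0]
(B,P): not NE [P2→S gives 8>1]
(B,Q): not NE [P2→S gives 8>1]
(B,R): not NE [P1→A gives 2>0; P2→S gives 8>5]
(B,S): not NE [P1→C gives 9>0]
(C,P): not NE [P1→B gives 6>5]
(C,Q): not NE [P1→B gives 8>1; P2→P gives 9>3]
(C,R): not NE [P1→A gives 2>1; P2→P gives 9>7]
(C,S): not NE [P2→P gives 9>8]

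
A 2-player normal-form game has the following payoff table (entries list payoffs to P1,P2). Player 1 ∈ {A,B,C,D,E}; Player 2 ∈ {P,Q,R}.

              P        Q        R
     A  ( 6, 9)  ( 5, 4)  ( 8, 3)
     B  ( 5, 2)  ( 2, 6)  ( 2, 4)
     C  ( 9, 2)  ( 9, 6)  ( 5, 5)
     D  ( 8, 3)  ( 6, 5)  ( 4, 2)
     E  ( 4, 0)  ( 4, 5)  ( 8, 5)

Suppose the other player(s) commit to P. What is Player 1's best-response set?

u_1(A vs P) = 6
u_1(B vs P) = 5
u_1(C vs P) = 9
u_1(D vs P) = 8
u_1(E vs P) = 4
max payoff 9 at {C}

argmax u_1 = {C}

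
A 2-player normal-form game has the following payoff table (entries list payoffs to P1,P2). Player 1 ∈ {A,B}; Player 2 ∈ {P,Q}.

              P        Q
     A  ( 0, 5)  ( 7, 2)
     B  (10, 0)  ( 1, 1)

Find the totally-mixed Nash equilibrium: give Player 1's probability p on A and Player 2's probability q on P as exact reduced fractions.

P1 indiff ⇒ q·0+(1-q)·7 = q·10+(1-q)·1 ⇒ q(-10) = (1-q)(-6) ⇒ q = 3/8
P2 indiff ⇒ p·5+(1-p)·0 = p·2+(1-p)·1 ⇒ p(3) = (1-p)(1) ⇒ p = 1/4

(p,q) = (1/4, 3/8)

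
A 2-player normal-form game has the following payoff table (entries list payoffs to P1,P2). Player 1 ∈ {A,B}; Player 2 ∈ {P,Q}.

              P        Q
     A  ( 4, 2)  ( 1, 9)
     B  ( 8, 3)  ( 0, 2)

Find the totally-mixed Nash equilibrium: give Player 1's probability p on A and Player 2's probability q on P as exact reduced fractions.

P1 indiff ⇒ q·4+(1-q)·1 = q·8+(1-q)·0 ⇒ q(-4) = (1-q)(-1) ⇒ q = 1/5
P2 indiff ⇒ p·2+(1-p)·3 = p·9+(1-p)·2 ⇒ p(-7) = (1-p)(-1) ⇒ p = 1/8

P1 mixes 1/8 on A; P2 mixes 1/5 on P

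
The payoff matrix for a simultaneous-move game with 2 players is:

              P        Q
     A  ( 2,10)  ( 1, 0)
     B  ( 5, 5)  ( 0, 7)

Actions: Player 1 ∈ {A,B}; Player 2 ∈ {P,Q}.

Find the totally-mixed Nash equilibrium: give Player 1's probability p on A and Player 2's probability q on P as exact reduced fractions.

p=1/6, q=1/4

P1 indiff ⇒ q·2+(1-q)·1 = q·5+(1-q)·0 ⇒ q(-3) = (1-q)(-1) ⇒ q = 1/4
P2 indiff ⇒ p·10+(1-p)·5 = p·0+(1-p)·7 ⇒ p(10) = (1-p)(2) ⇒ p = 1/6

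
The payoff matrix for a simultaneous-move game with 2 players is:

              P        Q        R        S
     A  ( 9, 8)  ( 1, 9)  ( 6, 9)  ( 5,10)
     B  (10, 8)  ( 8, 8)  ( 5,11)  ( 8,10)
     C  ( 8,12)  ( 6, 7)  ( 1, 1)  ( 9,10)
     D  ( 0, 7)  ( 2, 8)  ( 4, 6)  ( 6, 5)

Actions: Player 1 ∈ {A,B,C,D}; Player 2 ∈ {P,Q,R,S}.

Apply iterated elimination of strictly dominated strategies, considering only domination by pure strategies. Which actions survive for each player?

P1 drop D (B beats it: P:10>0 Q:8>2 R:5>4 S:8>6)
P2 drop Q (S beats it: A:10>9 B:10>8 C:10>7)
P1→{A,B,C} P2→{P,R,S}

Survivors P1:{A,B,C} P2:{P,R,S}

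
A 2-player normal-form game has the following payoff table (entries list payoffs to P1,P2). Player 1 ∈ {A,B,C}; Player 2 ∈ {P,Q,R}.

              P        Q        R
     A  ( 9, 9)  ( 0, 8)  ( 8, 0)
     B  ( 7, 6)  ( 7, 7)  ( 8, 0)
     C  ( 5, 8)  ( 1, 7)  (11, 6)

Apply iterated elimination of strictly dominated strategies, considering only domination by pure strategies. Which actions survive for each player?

P2 drop R (P beats it: A:9>0 B:6>0 C:8>6)
P1 drop C (B beats it: P:7>5 Q:7>1)
P1→{A,B} P2→{P,Q}

Survivors P1:{A,B} P2:{P,Q}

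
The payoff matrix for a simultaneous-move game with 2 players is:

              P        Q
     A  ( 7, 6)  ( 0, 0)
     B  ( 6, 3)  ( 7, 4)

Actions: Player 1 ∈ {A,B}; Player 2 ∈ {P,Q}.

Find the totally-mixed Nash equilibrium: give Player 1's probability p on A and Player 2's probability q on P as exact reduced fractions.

(p,q) = (1/7, 7/8)

P1 indiff ⇒ q·7+(1-q)·0 = q·6+(1-q)·7 ⇒ q(1) = (1-q)(7) ⇒ q = 7/8
P2 indiff ⇒ p·6+(1-p)·3 = p·0+(1-p)·4 ⇒ p(6) = (1-p)(1) ⇒ p = 1/7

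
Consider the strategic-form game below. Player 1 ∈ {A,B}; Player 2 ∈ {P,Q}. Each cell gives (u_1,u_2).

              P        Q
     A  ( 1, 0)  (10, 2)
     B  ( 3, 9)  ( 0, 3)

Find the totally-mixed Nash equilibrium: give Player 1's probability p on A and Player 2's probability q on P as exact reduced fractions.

p=3/4, q=5/6

P1 indiff ⇒ q·1+(1-q)·10 = q·3+(1-q)·0 ⇒ q(-2) = (1-q)(-10) ⇒ q = 5/6
P2 indiff ⇒ p·0+(1-p)·9 = p·2+(1-p)·3 ⇒ p(-2) = (1-p)(-6) ⇒ p = 3/4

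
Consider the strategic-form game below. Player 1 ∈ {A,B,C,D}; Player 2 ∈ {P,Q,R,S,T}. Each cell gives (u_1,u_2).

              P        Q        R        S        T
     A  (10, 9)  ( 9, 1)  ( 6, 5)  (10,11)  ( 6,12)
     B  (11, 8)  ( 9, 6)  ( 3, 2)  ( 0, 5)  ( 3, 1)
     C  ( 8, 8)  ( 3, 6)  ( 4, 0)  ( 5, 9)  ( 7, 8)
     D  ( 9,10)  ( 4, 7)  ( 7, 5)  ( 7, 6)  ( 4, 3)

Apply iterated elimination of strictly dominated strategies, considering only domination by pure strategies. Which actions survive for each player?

P2 drop Q (P beats it: A:9>1 B:8>6 C:8>6 D:10>7)
P2 drop R (P beats it: A:9>5 B:8>2 C:8>0 D:10>5)
P1 drop D (A beats it: P:10>9 S:10>7 T:6>4)
P1→{A,B,C} P2→{P,S,T}

IESDS → P1:{A,B,C} P2:{P,S,T}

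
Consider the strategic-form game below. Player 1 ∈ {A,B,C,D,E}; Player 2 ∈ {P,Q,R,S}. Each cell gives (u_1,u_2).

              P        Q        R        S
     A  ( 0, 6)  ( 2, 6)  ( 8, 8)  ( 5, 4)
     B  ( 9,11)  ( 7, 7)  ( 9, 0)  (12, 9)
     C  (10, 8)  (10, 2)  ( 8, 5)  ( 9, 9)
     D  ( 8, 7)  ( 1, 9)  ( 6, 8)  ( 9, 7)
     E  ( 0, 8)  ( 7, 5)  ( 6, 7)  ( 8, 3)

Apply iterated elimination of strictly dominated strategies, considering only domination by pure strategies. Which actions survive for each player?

P1 drop A (B beats it: P:9>0 Q:7>2 R:9>8 S:12>5)
P1 drop D (B beats it: P:9>8 Q:7>1 R:9>6 S:12>9)
P1 drop E (C beats it: P:10>0 Q:10>7 R:8>6 S:9>8)
P2 drop Q (P beats it: B:11>7 C:8>2)
P2 drop R (P beats it: B:11>0 C:8>5)
P1→{B,C} P2→{P,S}

Remaining: P1:{B,C} P2:{P,S}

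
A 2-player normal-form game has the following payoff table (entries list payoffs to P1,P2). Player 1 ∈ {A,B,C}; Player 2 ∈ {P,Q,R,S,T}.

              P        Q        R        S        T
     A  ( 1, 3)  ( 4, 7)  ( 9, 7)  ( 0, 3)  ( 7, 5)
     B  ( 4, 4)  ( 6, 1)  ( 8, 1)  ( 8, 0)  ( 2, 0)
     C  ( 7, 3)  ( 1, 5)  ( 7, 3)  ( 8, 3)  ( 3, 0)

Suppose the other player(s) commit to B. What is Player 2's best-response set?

BR_2 = {P}

u_2(P vs B) = 4
u_2(Q vs B) = 1
u_2(R vs B) = 1
u_2(S vs B) = 0
u_2(T vs B) = 0
max payoff 4 at {P}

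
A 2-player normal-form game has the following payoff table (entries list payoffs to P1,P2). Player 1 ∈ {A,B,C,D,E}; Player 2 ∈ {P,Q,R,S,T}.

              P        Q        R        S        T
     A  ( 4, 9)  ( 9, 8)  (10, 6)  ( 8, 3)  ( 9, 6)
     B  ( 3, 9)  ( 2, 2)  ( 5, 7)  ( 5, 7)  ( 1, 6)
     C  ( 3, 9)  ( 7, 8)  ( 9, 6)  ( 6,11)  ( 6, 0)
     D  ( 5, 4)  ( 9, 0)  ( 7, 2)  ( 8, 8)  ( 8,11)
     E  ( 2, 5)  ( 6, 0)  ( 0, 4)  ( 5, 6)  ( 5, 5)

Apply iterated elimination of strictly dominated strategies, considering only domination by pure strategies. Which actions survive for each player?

P1 drop B (A beats it: P:4>3 Q:9>2 R:10>5 S:8>5 T:9>1)
P1 drop C (A beats it: P:4>3 Q:9>7 R:10>9 S:8>6 T:9>6)
P1 drop E (A beats it: P:4>2 Q:9>6 R:10>0 S:8>5 T:9>5)
P2 drop Q (P beats it: A:9>8 D:4>0)
P2 drop R (P beats it: A:9>6 D:4>2)
P2 drop S (T beats it: A:6>3 D:11>8)
P1→{A,D} P2→{P,T}

Remaining: P1:{A,D} P2:{P,T}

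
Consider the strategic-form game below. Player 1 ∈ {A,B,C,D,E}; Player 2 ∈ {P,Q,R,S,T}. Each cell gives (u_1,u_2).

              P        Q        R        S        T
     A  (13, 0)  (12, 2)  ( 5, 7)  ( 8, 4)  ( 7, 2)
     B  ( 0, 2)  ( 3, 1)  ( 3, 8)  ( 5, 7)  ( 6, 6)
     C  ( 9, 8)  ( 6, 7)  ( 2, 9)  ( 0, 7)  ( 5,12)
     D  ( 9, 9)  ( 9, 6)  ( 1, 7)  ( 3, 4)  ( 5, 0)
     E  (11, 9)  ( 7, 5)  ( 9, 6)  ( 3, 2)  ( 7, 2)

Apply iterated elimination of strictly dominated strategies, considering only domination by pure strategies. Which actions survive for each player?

Remaining: P1:{A,E} P2:{P,R}

P1 drop B (A beats it: P:13>0 Q:12>3 R:5>3 S:8>5 T:7>6)
P1 drop C (A beats it: P:13>9 Q:12>6 R:5>2 S:8>0 T:7>5)
P1 drop D (A beats it: P:13>9 Q:12>9 R:5>1 S:8>3 T:7>5)
P2 drop Q (R beats it: A:7>2 E:6>5)
P2 drop S (R beats it: A:7>4 E:6>2)
P2 drop T (R beats it: A:7>2 E:6>2)
P1→{A,E} P2→{P,R}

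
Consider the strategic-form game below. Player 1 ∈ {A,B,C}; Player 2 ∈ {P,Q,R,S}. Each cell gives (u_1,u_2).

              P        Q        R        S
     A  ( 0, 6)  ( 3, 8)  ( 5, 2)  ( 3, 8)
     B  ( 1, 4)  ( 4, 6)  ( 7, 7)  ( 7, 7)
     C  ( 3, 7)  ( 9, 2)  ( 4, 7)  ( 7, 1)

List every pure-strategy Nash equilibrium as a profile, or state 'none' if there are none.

NE set: (B,R), (B,S), (C,P)

(A,P): not NE [P1→C gives 3>0; P2→S gives 8>6]
(A,Q): not NE [P1→C gives 9>3]
(A,R): not NE [P1→B gives 7>5; P2→S gives 8>2]
(A,S): not NE [P1→C gives 7>3]
(B,P): not NE [P1→C gives 3>1; P2→S gives 7>4]
(B,Q): not NE [P1→C gives 9>4; P2→S gives 7>6]
(B,R): NE
(B,S): NE
(C,P): NE
(C,Q): not NE [P2→R gives 7>2]
(C,R): not NE [P1→B gives 7>4]
(C,S): not NE [P2→R gives 7>1]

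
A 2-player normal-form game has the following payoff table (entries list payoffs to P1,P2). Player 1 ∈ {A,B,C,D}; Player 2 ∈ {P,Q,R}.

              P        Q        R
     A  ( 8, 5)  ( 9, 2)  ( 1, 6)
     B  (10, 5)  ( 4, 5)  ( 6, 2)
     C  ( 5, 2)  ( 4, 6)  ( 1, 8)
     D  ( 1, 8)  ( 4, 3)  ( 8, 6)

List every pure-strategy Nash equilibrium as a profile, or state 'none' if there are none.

PSNE = {(B,P)}

(A,P): not NE [P1→B gives 10>8; P2→R gives 6>5]
(A,Q): not NE [P2→R gives 6>2]
(A,R): not NE [P1→D gives 8>1]
(B,P): NE
(B,Q): not NE [P1→A gives 9>4]
(B,R): not NE [P1→D gives 8>6; P2→Q gives 5>2]
(C,P): not NE [P1→B gives 10>5; P2→R gives 8>2]
(C,Q): not NE [P1→A gives 9>4; P2→R gives 8>6]
(C,R): not NE [P1→D gives 8>1]
(D,P): not NE [P1→B gives 10>1]
(D,Q): not NE [P1→A gives 9>4; P2→P gives 8>3]
(D,R): not NE [P2→P gives 8>6]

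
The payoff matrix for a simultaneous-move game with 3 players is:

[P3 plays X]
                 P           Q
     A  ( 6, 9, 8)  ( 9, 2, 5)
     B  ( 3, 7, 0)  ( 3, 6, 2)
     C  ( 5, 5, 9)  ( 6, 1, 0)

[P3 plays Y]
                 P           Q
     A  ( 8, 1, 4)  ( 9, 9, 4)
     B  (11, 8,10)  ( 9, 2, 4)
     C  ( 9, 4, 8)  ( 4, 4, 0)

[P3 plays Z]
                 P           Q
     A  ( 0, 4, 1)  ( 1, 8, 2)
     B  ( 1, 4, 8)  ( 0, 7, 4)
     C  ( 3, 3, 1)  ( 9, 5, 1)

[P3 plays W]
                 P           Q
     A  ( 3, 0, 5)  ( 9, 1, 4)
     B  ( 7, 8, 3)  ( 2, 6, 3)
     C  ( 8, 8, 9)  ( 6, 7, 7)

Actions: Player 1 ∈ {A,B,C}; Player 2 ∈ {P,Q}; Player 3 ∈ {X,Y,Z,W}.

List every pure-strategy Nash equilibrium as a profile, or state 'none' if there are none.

NE set: (A,P,X), (B,P,Y), (C,P,W)

(A,P,X): NE
(A,P,Y): not NE [P1→B gives 11>8; P2→Q gives 9>1; P3→X gives 8>4]
(A,P,Z): not NE [P1→C gives 3>0; P2→Q gives 8>4; P3→X gives 8>1]
(A,P,W): not NE [P1→C gives 8>3; P2→Q gives 1>0; P3→X gives 8>5]
(A,Q,X): not NE [P2→P gives 9>2]
(A,Q,Y): not NE [P3→X gives 5>4]
(A,Q,Z): not NE [P1→C gives 9>1; P3→X gives 5>2]
(A,Q,W): not NE [P3→X gives 5>4]
(B,P,X): not NE [P1→A gives 6>3; P3→Y gives 10>0]
(B,P,Y): NE
(B,P,Z): not NE [P1→C gives 3>1; P2→Q gives 7>4; P3→Y gives 10>8]
(B,P,W): not NE [P1→C gives 8>7; P3→Y gives 10>3]
(B,Q,X): not NE [P1→A gives 9>3; P2→P gives 7>6; P3→Z gives 4>2]
(B,Q,Y): not NE [P2→P gives 8>2]
(B,Q,Z): not NE [P1→C gives 9>0]
(B,Q,W): not NE [P1→A gives 9>2; P2→P gives 8>6; P3→Z gives 4>3]
(C,P,X): not NE [P1→A gives 6>5]
(C,P,Y): not NE [P1→B gives 11>9; P3→W gives 9>8]
(C,P,Z): not NE [P2→Q gives 5>3; P3→W gives 9>1]
(C,P,W): NE
(C,Q,X): not NE [P1→A gives 9>6; P2→P gives 5>1; P3→W gives 7>0]
(C,Q,Y): not NE [P1→B gives 9>4; P3→W gives 7>0]
(C,Q,Z): not NE [P3→W gives 7>1]
(C,Q,W): not NE [P1→A gives 9>6; P2→P gives 8>7]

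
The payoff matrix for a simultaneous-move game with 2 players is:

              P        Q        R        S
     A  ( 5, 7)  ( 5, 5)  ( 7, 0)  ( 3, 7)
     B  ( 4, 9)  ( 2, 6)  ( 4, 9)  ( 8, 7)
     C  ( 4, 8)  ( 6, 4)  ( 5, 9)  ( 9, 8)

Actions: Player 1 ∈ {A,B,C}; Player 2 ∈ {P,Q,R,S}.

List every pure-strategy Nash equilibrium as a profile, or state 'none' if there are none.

(A,P): NE
(A,Q): not NE [P1→C gives 6>5; P2→S gives 7>5]
(A,R): not NE [P2→S gives 7>0]
(A,S): not NE [P1→C gives 9>3]
(B,P): not NE [P1→A gives 5>4]
(B,Q): not NE [P1→C gives 6>2; P2→R gives 9>6]
(B,R): not NE [P1→A gives 7>4]
(B,S): not NE [P1→C gives 9>8; P2→R gives 9>7]
(C,P): not NE [P1→A gives 5>4; P2→R gives 9>8]
(C,Q): not NE [P2→R gives 9>4]
(C,R): not NE [P1→A gives 7>5]
(C,S): not NE [P2→R gives 9>8]

NE set: (A,P)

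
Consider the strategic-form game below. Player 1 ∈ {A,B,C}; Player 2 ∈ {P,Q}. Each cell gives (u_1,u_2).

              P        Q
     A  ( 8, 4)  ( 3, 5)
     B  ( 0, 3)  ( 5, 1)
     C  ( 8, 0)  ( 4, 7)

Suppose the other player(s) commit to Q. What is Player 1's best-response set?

u_1(A vs Q) = 3
u_1(B vs Q) = 5
u_1(C vs Q) = 4
max payoff 5 at {B}

argmax u_1 = {B}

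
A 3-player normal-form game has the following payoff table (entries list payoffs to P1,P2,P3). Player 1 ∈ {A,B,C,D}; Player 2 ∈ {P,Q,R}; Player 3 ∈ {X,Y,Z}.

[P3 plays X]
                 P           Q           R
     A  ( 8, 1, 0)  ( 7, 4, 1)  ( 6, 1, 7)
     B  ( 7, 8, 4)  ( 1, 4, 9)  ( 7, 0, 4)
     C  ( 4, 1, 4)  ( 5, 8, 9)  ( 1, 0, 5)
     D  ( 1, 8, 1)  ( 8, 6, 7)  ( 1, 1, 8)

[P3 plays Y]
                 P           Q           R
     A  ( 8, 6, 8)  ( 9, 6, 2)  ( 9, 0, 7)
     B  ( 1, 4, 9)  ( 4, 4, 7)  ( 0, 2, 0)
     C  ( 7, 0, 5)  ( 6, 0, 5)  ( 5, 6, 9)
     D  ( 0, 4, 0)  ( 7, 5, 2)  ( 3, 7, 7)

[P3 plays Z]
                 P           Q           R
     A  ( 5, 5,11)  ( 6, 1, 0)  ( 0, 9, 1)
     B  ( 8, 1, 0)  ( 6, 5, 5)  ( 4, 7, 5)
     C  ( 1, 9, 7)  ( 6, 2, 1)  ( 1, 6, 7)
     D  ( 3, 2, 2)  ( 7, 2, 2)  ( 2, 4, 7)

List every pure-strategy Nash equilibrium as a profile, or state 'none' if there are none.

(A,P,X): not NE [P2→Q gives 4>1; P3→Z gives 11>0]
(A,P,Y): not NE [P3→Z gives 11>8]
(A,P,Z): not NE [P1→B gives 8>5; P2→R gives 9>5]
(A,Q,X): not NE [P1→D gives 8>7; P3→Y gives 2>1]
(A,Q,Y): NE
(A,Q,Z): not NE [P1→D gives 7>6; P2→R gives 9>1; P3→Y gives 2>0]
(A,R,X): not NE [P1→B gives 7>6; P2→Q gives 4>1]
(A,R,Y): not NE [P2→Q gives 6>0]
(A,R,Z): not NE [P1→B gives 4>0; P3→Y gives 7>1]
(B,P,X): not NE [P1→A gives 8>7; P3→Y gives 9>4]
(B,P,Y): not NE [P1→A gives 8>1]
(B,P,Z): not NE [P2→R gives 7>1; P3→Y gives 9>0]
(B,Q,X): not NE [P1→D gives 8>1; P2→P gives 8>4]
(B,Q,Y): not NE [P1→A gives 9>4; P3→X gives 9>7]
(B,Q,Z): not NE [P1→D gives 7>6; P2→R gives 7>5; P3→X gives 9>5]
(B,R,X): not NE [P2→P gives 8>0; P3→Z gives 5>4]
(B,R,Y): not NE [P1→A gives 9>0; P2→Q gives 4>2; P3→Z gives 5>0]
(B,R,Z): NE
(C,P,X): not NE [P1→A gives 8>4; P2→Q gives 8>1; P3→Z gives 7>4]
(C,P,Y): not NE [P1→A gives 8>7; P2→R gives 6>0; P3→Z gives 7>5]
(C,P,Z): not NE [P1→B gives 8>1]
(C,Q,X): not NE [P1→D gives 8>5]
(C,Q,Y): not NE [P1→A gives 9>6; P2→R gives 6>0; P3→X gives 9>5]
(C,Q,Z): not NE [P1→D gives 7>6; P2→P gives 9>2; P3→X gives 9>1]
(C,R,X): not NE [P1→B gives 7>1; P2→Q gives 8>0; P3→Y gives 9>5]
(C,R,Y): not NE [P1→A gives 9>5]
(C,R,Z): not NE [P1→B gives 4>1; P2→P gives 9>6; P3→Y gives 9>7]
(D,P,X): not NE [P1→A gives 8>1; P3→Z gives 2>1]
(D,P,Y): not NE [P1→A gives 8>0; P2→R gives 7>4; P3→Z gives 2>0]
(D,P,Z): not NE [P1→B gives 8>3; P2→R gives 4>2]
(D,Q,X): not NE [P2→P gives 8>6]
(D,Q,Y): not NE [P1→A gives 9>7; P2→R gives 7>5; P3→X gives 7>2]
(D,Q,Z): not NE [P2→R gives 4>2; P3→X gives 7>2]
(D,R,X): not NE [P1→B gives 7>1; P2→P gives 8>1]
(D,R,Y): not NE [P1→A gives 9>3; P3→X gives 8>7]
(D,R,Z): not NE [P1→B gives 4>2; P3→X gives 8>7]

Nash profiles: (A,Q,Y), (B,R,Z)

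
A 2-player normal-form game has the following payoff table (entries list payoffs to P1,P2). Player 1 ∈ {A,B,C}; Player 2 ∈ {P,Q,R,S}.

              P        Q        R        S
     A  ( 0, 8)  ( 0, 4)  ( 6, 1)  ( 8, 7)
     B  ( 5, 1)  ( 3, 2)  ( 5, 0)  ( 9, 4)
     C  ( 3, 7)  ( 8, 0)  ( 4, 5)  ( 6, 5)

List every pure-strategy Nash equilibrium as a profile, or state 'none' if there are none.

Nash profiles: (B,S)

(A,P): not NE [P1→B gives 5>0]
(A,Q): not NE [P1→C gives 8>0; P2→P gives 8>4]
(A,R): not NE [P2→P gives 8>1]
(A,S): not NE [P1→B gives 9>8; P2→P gives 8>7]
(B,P): not NE [P2→S gives 4>1]
(B,Q): not NE [P1→C gives 8>3; P2→S gives 4>2]
(B,R): not NE [P1→A gives 6>5; P2→S gives 4>0]
(B,S): NE
(C,P): not NE [P1→B gives 5>3]
(C,Q): not NE [P2→P gives 7>0]
(C,R): not NE [P1→A gives 6>4; P2→P gives 7>5]
(C,S): not NE [P1→B gives 9>6; P2→P gives 7>5]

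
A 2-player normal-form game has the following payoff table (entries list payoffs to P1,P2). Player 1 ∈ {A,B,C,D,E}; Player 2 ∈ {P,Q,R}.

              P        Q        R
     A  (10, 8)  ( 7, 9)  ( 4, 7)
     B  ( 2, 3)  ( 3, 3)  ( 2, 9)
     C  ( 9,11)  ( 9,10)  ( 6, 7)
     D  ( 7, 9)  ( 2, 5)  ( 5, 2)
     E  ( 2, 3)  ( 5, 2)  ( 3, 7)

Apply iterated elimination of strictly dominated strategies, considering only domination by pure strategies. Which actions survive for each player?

P1 drop B (A beats it: P:10>2 Q:7>3 R:4>2)
P1 drop D (C beats it: P:9>7 Q:9>2 R:6>5)
P1 drop E (A beats it: P:10>2 Q:7>5 R:4>3)
P2 drop R (P beats it: A:8>7 C:11>7)
P1→{A,C} P2→{P,Q}

Survivors P1:{A,C} P2:{P,Q}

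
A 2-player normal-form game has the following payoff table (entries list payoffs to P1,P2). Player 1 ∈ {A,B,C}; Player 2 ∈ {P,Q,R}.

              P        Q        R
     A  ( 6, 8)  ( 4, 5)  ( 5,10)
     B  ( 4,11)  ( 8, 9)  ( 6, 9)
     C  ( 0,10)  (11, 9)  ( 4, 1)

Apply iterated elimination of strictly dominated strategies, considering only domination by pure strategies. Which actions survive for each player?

P2 drop Q (P beats it: A:8>5 B:11>9 C:10>9)
P1 drop C (A beats it: P:6>0 R:5>4)
P1→{A,B} P2→{P,R}

IESDS → P1:{A,B} P2:{P,R}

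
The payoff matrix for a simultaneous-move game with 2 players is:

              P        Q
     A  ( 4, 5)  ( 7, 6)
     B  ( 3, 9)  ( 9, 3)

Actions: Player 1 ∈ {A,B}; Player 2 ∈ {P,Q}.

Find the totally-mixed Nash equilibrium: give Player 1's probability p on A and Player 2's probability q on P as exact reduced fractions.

P1 mixes 6/7 on A; P2 mixes 2/3 on P

P1 indiff ⇒ q·4+(1-q)·7 = q·3+(1-q)·9 ⇒ q(1) = (1-q)(2) ⇒ q = 2/3
P2 indiff ⇒ p·5+(1-p)·9 = p·6+(1-p)·3 ⇒ p(-1) = (1-p)(-6) ⇒ p = 6/7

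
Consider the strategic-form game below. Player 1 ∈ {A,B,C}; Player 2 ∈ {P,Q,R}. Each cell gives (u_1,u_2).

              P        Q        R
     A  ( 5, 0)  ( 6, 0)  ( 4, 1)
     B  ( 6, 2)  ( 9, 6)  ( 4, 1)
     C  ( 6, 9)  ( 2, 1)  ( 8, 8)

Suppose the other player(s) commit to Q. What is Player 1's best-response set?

u_1(A vs Q) = 6
u_1(B vs Q) = 9
u_1(C vs Q) = 2
max payoff 9 at {B}

P1 best: {B}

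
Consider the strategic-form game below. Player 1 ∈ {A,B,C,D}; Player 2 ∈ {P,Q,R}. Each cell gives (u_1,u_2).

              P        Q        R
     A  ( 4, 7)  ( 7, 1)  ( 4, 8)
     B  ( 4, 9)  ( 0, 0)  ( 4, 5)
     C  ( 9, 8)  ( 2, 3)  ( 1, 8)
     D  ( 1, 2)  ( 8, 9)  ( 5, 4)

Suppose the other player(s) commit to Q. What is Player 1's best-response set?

argmax u_1 = {D}

u_1(A vs Q) = 7
u_1(B vs Q) = 0
u_1(C vs Q) = 2
u_1(D vs Q) = 8
max payoff 8 at {D}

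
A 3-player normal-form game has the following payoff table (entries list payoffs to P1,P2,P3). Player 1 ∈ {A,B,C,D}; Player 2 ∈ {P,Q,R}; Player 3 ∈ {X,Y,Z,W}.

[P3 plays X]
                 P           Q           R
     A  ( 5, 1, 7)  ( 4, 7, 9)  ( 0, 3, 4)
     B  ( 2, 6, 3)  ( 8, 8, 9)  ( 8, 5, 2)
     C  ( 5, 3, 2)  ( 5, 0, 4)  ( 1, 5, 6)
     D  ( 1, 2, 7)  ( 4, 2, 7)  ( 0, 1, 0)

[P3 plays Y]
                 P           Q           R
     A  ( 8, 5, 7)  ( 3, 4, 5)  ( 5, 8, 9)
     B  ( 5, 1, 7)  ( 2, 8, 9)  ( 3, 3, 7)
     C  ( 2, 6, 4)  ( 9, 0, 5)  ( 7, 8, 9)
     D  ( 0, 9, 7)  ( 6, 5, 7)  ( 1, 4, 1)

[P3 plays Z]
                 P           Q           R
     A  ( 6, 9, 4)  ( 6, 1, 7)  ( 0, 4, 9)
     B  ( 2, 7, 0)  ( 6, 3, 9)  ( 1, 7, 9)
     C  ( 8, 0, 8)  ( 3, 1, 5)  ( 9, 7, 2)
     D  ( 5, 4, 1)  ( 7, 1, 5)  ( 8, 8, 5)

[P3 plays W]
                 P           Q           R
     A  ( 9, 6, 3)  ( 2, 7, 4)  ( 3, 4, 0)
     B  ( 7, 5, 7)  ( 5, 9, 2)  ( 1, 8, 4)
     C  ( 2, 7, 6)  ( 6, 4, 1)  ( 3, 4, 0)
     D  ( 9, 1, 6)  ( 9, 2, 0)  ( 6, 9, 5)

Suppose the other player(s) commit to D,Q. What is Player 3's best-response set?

BR_3 = {X,Y}

u_3(X vs D,Q) = 7
u_3(Y vs D,Q) = 7
u_3(Z vs D,Q) = 5
u_3(W vs D,Q) = 0
max payoff 7 at {X,Y}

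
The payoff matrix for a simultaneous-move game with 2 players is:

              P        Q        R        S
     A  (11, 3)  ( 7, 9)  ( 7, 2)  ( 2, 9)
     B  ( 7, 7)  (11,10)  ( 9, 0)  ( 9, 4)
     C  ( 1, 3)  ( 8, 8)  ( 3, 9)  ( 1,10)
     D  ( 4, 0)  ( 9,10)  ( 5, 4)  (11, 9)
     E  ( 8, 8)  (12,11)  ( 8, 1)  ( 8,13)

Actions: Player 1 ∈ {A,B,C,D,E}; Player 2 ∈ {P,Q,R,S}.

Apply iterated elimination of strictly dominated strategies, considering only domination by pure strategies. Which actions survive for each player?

IESDS → P1:{B,D,E} P2:{Q,S}

P1 drop C (B beats it: P:7>1 Q:11>8 R:9>3 S:9>1)
P2 drop P (Q beats it: A:9>3 B:10>7 D:10>0 E:11>8)
P1 drop A (B beats it: Q:11>7 R:9>7 S:9>2)
P2 drop R (Q beats it: B:10>0 D:10>4 E:11>1)
P1→{B,D,E} P2→{Q,S}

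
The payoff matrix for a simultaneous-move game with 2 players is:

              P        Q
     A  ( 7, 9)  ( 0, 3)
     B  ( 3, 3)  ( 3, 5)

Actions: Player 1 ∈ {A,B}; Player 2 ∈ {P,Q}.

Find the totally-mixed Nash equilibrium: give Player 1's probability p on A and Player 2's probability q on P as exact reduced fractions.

P1 mixes 1/4 on A; P2 mixes 3/7 on P

P1 indiff ⇒ q·7+(1-q)·0 = q·3+(1-q)·3 ⇒ q(4) = (1-q)(3) ⇒ q = 3/7
P2 indiff ⇒ p·9+(1-p)·3 = p·3+(1-p)·5 ⇒ p(6) = (1-p)(2) ⇒ p = 1/4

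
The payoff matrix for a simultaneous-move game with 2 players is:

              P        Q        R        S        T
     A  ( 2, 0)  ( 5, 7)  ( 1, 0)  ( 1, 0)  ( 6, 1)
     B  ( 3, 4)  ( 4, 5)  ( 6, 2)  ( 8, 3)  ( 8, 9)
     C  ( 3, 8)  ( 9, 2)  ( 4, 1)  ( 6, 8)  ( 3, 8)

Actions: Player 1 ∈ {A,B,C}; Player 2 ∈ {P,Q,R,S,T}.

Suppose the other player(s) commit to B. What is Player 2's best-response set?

u_2(P vs B) = 4
u_2(Q vs B) = 5
u_2(R vs B) = 2
u_2(S vs B) = 3
u_2(T vs B) = 9
max payoff 9 at {T}

BR_2 = {T}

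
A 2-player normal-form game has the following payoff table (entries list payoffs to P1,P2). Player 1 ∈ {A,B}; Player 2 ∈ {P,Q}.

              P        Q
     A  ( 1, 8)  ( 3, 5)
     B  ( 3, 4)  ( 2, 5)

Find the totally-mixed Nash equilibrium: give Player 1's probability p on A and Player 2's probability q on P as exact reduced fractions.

P1 indiff ⇒ q·1+(1-q)·3 = q·3+(1-q)·2 ⇒ q(-2) = (1-q)(-1) ⇒ q = 1/3
P2 indiff ⇒ p·8+(1-p)·4 = p·5+(1-p)·5 ⇒ p(3) = (1-p)(1) ⇒ p = 1/4

(p,q) = (1/4, 1/3)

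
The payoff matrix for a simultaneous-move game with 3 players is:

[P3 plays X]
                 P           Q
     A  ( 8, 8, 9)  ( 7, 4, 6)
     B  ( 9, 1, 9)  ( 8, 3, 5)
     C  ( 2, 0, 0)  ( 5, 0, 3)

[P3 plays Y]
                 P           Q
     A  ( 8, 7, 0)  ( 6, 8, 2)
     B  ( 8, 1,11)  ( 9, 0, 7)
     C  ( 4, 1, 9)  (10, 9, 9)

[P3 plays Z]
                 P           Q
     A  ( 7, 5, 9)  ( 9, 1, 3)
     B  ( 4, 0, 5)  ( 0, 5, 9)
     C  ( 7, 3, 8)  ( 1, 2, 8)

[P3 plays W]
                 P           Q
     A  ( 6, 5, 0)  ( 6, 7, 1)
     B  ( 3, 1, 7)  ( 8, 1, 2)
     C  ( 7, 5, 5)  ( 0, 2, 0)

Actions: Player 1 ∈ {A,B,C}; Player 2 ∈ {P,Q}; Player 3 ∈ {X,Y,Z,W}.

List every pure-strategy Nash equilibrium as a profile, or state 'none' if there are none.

(A,P,X): not NE [P1→B gives 9>8]
(A,P,Y): not NE [P2→Q gives 8>7; P3→Z gives 9>0]
(A,P,Z): NE
(A,P,W): not NE [P1→C gives 7>6; P2→Q gives 7>5; P3→Z gives 9>0]
(A,Q,X): not NE [P1→B gives 8>7; P2→P gives 8>4]
(A,Q,Y): not NE [P1→C gives 10>6; P3→X gives 6>2]
(A,Q,Z): not NE [P2→P gives 5>1; P3→X gives 6>3]
(A,Q,W): not NE [P1→B gives 8>6; P3→X gives 6>1]
(B,P,X): not NE [P2→Q gives 3>1; P3→Y gives 11>9]
(B,P,Y): NE
(B,P,Z): not NE [P1→C gives 7>4; P2→Q gives 5>0; P3→Y gives 11>5]
(B,P,W): not NE [P1→C gives 7>3; P3→Y gives 11>7]
(B,Q,X): not NE [P3→Z gives 9>5]
(B,Q,Y): not NE [P1→C gives 10>9; P2→P gives 1>0; P3→Z gives 9>7]
(B,Q,Z): not NE [P1→A gives 9>0]
(B,Q,W): not NE [P3→Z gives 9>2]
(C,P,X): not NE [P1→B gives 9>2; P3→Y gives 9>0]
(C,P,Y): not NE [P1→B gives 8>4; P2→Q gives 9>1]
(C,P,Z): not NE [P3→Y gives 9>8]
(C,P,W): not NE [P3→Y gives 9>5]
(C,Q,X): not NE [P1→B gives 8>5; P3→Y gives 9>3]
(C,Q,Y): NE
(C,Q,Z): not NE [P1→A gives 9>1; P2→P gives 3>2; P3→Y gives 9>8]
(C,Q,W): not NE [P1→B gives 8>0; P2→P gives 5>2; P3→Y gives 9>0]

PSNE = {(A,P,Z), (B,P,Y), (C,Q,Y)}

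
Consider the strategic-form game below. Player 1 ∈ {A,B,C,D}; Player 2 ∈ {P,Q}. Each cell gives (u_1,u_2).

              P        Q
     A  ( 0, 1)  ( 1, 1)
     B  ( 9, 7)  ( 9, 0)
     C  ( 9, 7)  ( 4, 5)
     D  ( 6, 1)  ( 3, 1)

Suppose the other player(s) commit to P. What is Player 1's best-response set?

u_1(A vs P) = 0
u_1(B vs P) = 9
u_1(C vs P) = 9
u_1(D vs P) = 6
max payoff 9 at {B,C}

argmax u_1 = {B,C}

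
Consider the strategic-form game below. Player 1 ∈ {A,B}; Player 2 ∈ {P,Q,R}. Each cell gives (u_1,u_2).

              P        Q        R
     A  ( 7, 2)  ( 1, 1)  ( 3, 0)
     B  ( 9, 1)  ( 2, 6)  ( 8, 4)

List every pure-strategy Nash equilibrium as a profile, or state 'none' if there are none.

NE set: (B,Q)

(A,P): not NE [P1→B gives 9>7]
(A,Q): not NE [P1→B gives 2>1; P2→P gives 2>1]
(A,R): not NE [P1→B gives 8>3; P2→P gives 2>0]
(B,P): not NE [P2→Q gives 6>1]
(B,Q): NE
(B,R): not NE [P2→Q gives 6>4]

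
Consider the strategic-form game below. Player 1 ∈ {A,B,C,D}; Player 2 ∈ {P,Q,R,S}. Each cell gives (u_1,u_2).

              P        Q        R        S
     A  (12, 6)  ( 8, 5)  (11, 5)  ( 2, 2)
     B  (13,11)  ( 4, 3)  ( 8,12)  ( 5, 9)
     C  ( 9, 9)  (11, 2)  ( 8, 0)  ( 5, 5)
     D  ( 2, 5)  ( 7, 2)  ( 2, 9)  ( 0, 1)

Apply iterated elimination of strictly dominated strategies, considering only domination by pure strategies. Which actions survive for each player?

IESDS → P1:{A,B} P2:{P,R}

P1 drop D (A beats it: P:12>2 Q:8>7 R:11>2 S:2>0)
P2 drop Q (P beats it: A:6>5 B:11>3 C:9>2)
P2 drop S (P beats it: A:6>2 B:11>9 C:9>5)
P1 drop C (A beats it: P:12>9 R:11>8)
P1→{A,B} P2→{P,R}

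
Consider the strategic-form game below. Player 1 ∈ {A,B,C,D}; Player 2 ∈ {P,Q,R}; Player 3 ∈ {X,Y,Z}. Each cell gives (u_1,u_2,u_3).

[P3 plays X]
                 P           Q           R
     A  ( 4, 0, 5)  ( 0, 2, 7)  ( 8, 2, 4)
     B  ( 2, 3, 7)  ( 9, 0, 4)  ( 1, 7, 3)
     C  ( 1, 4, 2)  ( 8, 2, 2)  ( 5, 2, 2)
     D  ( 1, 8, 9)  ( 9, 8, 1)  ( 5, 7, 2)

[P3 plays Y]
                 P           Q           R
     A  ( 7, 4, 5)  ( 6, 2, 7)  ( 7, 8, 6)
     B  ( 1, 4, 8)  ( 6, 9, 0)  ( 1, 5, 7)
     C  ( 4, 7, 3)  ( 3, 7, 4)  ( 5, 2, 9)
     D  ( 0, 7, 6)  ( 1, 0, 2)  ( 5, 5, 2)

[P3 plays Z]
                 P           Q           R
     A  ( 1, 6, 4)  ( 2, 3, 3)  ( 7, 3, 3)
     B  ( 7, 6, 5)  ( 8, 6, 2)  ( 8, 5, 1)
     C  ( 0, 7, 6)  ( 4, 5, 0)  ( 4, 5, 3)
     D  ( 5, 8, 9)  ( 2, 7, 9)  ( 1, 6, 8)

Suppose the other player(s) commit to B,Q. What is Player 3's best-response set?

u_3(X vs B,Q) = 4
u_3(Y vs B,Q) = 0
u_3(Z vs B,Q) = 2
max payoff 4 at {X}

BR_3 = {X}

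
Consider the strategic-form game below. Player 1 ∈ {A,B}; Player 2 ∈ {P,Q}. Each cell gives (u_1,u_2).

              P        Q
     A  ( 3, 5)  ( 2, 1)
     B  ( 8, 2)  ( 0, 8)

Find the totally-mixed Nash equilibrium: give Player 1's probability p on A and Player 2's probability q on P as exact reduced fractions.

P1 indiff ⇒ q·3+(1-q)·2 = q·8+(1-q)·0 ⇒ q(-5) = (1-q)(-2) ⇒ q = 2/7
P2 indiff ⇒ p·5+(1-p)·2 = p·1+(1-p)·8 ⇒ p(4) = (1-p)(6) ⇒ p = 3/5

(p,q) = (3/5, 2/7)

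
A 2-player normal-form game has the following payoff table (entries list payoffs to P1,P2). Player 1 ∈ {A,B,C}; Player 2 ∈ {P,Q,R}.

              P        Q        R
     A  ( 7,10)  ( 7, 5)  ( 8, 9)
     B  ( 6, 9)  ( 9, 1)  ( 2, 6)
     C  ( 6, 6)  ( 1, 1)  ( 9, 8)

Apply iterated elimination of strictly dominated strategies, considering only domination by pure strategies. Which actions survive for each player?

P2 drop Q (P beats it: A:10>5 B:9>1 C:6>1)
P1 drop B (A beats it: P:7>6 R:8>2)
P1→{A,C} P2→{P,R}

Remaining: P1:{A,C} P2:{P,R}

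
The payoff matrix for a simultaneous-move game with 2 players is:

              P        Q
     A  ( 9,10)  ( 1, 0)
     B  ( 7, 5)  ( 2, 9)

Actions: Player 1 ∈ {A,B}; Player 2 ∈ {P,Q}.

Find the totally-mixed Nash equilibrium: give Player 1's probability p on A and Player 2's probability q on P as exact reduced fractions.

P1 indiff ⇒ q·9+(1-q)·1 = q·7+(1-q)·2 ⇒ q(2) = (1-q)(1) ⇒ q = 1/3
P2 indiff ⇒ p·10+(1-p)·5 = p·0+(1-p)·9 ⇒ p(10) = (1-p)(4) ⇒ p = 2/7

(p,q) = (2/7, 1/3)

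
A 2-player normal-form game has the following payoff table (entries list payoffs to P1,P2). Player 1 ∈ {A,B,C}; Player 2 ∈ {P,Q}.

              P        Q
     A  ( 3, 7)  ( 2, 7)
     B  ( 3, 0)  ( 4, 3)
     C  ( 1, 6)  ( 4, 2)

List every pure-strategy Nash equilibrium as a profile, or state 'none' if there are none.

(A,P): NE
(A,Q): not NE [P1→C gives 4>2]
(B,P): not NE [P2→Q gives 3>0]
(B,Q): NE
(C,P): not NE [P1→B gives 3>1]
(C,Q): not NE [P2→P gives 6>2]

NE set: (A,P), (B,Q)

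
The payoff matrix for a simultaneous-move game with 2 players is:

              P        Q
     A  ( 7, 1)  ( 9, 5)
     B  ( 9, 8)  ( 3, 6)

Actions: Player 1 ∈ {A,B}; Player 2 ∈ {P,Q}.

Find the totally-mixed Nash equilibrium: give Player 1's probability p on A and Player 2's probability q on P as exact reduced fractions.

p=1/3, q=3/4

P1 indiff ⇒ q·7+(1-q)·9 = q·9+(1-q)·3 ⇒ q(-2) = (1-q)(-6) ⇒ q = 3/4
P2 indiff ⇒ p·1+(1-p)·8 = p·5+(1-p)·6 ⇒ p(-4) = (1-p)(-2) ⇒ p = 1/3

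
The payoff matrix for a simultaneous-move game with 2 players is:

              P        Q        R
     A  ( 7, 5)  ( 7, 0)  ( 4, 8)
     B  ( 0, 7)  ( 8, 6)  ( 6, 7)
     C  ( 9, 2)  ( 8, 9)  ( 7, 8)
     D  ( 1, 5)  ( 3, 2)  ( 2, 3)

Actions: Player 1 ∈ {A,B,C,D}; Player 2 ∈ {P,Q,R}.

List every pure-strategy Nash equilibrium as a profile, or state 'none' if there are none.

NE set: (C,Q)

(A,P): not NE [P1→C gives 9>7; P2→R gives 8>5]
(A,Q): not NE [P1→C gives 8>7; P2→R gives 8>0]
(A,R): not NE [P1→C gives 7>4]
(B,P): not NE [P1→C gives 9>0]
(B,Q): not NE [P2→R gives 7>6]
(B,R): not NE [P1→C gives 7>6]
(C,P): not NE [P2→Q gives 9>2]
(C,Q): NE
(C,R): not NE [P2→Q gives 9>8]
(D,P): not NE [P1→C gives 9>1]
(D,Q): not NE [P1→C gives 8>3; P2→P gives 5>2]
(D,R): not NE [P1→C gives 7>2; P2→P gives 5>3]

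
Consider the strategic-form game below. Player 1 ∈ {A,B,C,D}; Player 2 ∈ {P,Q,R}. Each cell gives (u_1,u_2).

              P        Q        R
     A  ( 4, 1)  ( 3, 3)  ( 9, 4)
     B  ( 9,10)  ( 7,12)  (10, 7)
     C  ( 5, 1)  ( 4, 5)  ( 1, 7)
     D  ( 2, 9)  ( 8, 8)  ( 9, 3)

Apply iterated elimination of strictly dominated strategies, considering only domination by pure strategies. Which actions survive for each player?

Remaining: P1:{B,D} P2:{P,Q}

P1 drop A (B beats it: P:9>4 Q:7>3 R:10>9)
P1 drop C (B beats it: P:9>5 Q:7>4 R:10>1)
P2 drop R (P beats it: B:10>7 D:9>3)
P1→{B,D} P2→{P,Q}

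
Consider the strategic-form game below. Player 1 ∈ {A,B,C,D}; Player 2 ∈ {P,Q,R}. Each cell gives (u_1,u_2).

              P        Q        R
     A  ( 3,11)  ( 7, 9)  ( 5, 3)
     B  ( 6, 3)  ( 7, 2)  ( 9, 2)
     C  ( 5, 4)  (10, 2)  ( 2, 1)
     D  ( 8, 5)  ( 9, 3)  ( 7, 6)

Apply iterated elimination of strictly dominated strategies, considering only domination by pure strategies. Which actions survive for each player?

P1 drop A (D beats it: P:8>3 Q:9>7 R:7>5)
P2 drop Q (P beats it: B:3>2 C:4>2 D:5>3)
P1 drop C (B beats it: P:6>5 R:9>2)
P1→{B,D} P2→{P,R}

IESDS → P1:{B,D} P2:{P,R}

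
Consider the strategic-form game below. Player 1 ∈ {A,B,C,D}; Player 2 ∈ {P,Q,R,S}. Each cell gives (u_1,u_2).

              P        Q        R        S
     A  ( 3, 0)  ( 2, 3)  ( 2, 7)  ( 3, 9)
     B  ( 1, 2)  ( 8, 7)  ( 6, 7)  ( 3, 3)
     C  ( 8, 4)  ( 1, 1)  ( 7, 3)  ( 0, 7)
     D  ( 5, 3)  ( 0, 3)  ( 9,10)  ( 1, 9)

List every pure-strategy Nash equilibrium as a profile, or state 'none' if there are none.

(A,P): not NE [P1→C gives 8>3; P2→S gives 9>0]
(A,Q): not NE [P1→B gives 8>2; P2→S gives 9>3]
(A,R): not NE [P1→D gives 9>2; P2→S gives 9>7]
(A,S): NE
(B,P): not NE [P1→C gives 8>1; P2→R gives 7>2]
(B,Q): NE
(B,R): not NE [P1→D gives 9>6]
(B,S): not NE [P2→R gives 7>3]
(C,P): not NE [P2→S gives 7>4]
(C,Q): not NE [P1→B gives 8>1; P2→S gives 7>1]
(C,R): not NE [P1→D gives 9>7; P2→S gives 7>3]
(C,S): not NE [P1→B gives 3>0]
(D,P): not NE [P1→C gives 8>5; P2→R gives 10>3]
(D,Q): not NE [P1→B gives 8>0; P2→R gives 10>3]
(D,R): NE
(D,S): not NE [P1→B gives 3>1; P2→R gives 10>9]

PSNE = {(A,S), (B,Q), (D,R)}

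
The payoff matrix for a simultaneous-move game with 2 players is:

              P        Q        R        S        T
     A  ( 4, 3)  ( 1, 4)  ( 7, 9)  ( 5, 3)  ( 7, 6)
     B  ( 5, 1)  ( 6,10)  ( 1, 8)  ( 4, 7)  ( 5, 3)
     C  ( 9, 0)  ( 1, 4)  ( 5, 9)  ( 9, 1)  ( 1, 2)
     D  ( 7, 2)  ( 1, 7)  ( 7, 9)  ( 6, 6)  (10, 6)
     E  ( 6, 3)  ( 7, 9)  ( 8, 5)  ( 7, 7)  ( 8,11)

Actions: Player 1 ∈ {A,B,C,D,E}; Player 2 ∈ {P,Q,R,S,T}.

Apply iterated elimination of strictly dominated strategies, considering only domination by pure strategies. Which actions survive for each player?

P1 drop A (E beats it: P:6>4 Q:7>1 R:8>7 S:7>5 T:8>7)
P1 drop B (E beats it: P:6>5 Q:7>6 R:8>1 S:7>4 T:8>5)
P2 drop P (Q beats it: C:4>0 D:7>2 E:9>3)
P2 drop S (Q beats it: C:4>1 D:7>6 E:9>7)
P1 drop C (E beats it: Q:7>1 R:8>5 T:8>1)
P1→{D,E} P2→{Q,R,T}

Survivors P1:{D,E} P2:{Q,R,T}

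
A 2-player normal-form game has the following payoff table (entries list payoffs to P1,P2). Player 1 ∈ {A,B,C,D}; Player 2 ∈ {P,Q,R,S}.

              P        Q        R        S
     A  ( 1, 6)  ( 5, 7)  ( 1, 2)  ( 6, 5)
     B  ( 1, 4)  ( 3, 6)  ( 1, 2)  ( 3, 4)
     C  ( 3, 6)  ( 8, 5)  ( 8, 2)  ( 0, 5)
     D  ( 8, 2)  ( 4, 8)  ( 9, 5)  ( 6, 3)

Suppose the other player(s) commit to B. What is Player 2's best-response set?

P2 best: {Q}

u_2(P vs B) = 4
u_2(Q vs B) = 6
u_2(R vs B) = 2
u_2(S vs B) = 4
max payoff 6 at {Q}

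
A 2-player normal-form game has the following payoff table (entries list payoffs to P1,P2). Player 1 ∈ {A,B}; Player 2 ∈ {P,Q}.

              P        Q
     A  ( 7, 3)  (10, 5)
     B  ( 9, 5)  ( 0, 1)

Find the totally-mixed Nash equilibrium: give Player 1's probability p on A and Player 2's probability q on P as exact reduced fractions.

P1 indiff ⇒ q·7+(1-q)·10 = q·9+(1-q)·0 ⇒ q(-2) = (1-q)(-10) ⇒ q = 5/6
P2 indiff ⇒ p·3+(1-p)·5 = p·5+(1-p)·1 ⇒ p(-2) = (1-p)(-4) ⇒ p = 2/3

p=2/3, q=5/6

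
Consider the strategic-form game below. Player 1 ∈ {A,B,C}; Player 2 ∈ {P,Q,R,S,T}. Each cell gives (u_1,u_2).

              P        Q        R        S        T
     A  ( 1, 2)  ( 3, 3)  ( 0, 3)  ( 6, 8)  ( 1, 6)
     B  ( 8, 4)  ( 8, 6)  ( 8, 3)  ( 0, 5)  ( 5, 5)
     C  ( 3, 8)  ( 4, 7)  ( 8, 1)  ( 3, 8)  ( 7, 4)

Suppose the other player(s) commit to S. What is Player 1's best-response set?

P1 best: {A}

u_1(A vs S) = 6
u_1(B vs S) = 0
u_1(C vs S) = 3
max payoff 6 at {A}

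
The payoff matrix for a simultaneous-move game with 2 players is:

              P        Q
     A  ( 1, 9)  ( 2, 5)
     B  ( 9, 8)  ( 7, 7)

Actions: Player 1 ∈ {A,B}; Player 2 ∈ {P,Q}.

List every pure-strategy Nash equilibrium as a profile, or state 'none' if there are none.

PSNE = {(B,P)}

(A,P): not NE [P1→B gives 9>1]
(A,Q): not NE [P1→B gives 7>2; P2→P gives 9>5]
(B,P): NE
(B,Q): not NE [P2→P gives 8>7]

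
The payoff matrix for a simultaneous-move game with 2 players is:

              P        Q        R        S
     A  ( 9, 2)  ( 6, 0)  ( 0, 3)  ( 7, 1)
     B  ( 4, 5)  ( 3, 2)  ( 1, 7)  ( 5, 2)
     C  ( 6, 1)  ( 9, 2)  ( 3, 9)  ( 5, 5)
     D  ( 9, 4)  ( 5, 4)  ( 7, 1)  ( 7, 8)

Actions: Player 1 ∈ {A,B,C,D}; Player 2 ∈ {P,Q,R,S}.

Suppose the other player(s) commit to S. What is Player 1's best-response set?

BR_1 = {A,D}

u_1(A vs S) = 7
u_1(B vs S) = 5
u_1(C vs S) = 5
u_1(D vs S) = 7
max payoff 7 at {A,D}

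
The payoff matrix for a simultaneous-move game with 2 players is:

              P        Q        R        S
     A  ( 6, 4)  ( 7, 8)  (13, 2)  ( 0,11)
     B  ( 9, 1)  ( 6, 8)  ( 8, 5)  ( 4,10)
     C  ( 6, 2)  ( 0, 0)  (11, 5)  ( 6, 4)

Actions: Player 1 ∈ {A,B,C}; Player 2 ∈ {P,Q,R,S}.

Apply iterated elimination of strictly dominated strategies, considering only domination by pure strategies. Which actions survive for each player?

Remaining: P1:{A,C} P2:{R,S}

P2 drop P (S beats it: A:11>4 B:10>1 C:4>2)
P2 drop Q (S beats it: A:11>8 B:10>8 C:4>0)
P1 drop B (C beats it: R:11>8 S:6>4)
P1→{A,C} P2→{R,S}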